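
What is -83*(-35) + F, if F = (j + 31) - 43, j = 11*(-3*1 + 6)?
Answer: 2926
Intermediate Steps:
j = 33 (j = 11*(-3 + 6) = 11*3 = 33)
F = 21 (F = (33 + 31) - 43 = 64 - 43 = 21)
-83*(-35) + F = -83*(-35) + 21 = 2905 + 21 = 2926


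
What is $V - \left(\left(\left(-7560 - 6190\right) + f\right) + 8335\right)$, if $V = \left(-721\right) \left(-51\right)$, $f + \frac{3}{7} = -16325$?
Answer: $\frac{409580}{7} \approx 58511.0$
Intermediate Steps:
$f = - \frac{114278}{7}$ ($f = - \frac{3}{7} - 16325 = - \frac{114278}{7} \approx -16325.0$)
$V = 36771$
$V - \left(\left(\left(-7560 - 6190\right) + f\right) + 8335\right) = 36771 - \left(\left(\left(-7560 - 6190\right) - \frac{114278}{7}\right) + 8335\right) = 36771 - \left(\left(-13750 - \frac{114278}{7}\right) + 8335\right) = 36771 - \left(- \frac{210528}{7} + 8335\right) = 36771 - - \frac{152183}{7} = 36771 + \frac{152183}{7} = \frac{409580}{7}$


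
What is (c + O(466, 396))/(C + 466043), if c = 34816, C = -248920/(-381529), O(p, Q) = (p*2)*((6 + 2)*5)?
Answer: 9168904928/59269722889 ≈ 0.15470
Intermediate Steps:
O(p, Q) = 80*p (O(p, Q) = (2*p)*(8*5) = (2*p)*40 = 80*p)
C = 248920/381529 (C = -248920*(-1/381529) = 248920/381529 ≈ 0.65243)
(c + O(466, 396))/(C + 466043) = (34816 + 80*466)/(248920/381529 + 466043) = (34816 + 37280)/(177809168667/381529) = 72096*(381529/177809168667) = 9168904928/59269722889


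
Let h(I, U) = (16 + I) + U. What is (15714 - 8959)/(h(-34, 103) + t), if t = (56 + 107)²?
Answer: 6755/26654 ≈ 0.25343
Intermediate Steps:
h(I, U) = 16 + I + U
t = 26569 (t = 163² = 26569)
(15714 - 8959)/(h(-34, 103) + t) = (15714 - 8959)/((16 - 34 + 103) + 26569) = 6755/(85 + 26569) = 6755/26654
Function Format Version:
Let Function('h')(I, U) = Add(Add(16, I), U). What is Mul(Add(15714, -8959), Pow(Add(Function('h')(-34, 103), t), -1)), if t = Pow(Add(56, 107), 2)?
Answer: Rational(6755, 26654) ≈ 0.25343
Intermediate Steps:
Function('h')(I, U) = Add(16, I, U)
t = 26569 (t = Pow(163, 2) = 26569)
Mul(Add(15714, -8959), Pow(Add(Function('h')(-34, 103), t), -1)) = Mul(Add(15714, -8959), Pow(Add(Add(16, -34, 103), 26569), -1)) = Mul(6755, Pow(Add(85, 26569), -1)) = Mul(6755, Pow(26654, -1)) = Mul(6755, Rational(1, 26654)) = Rational(6755, 26654)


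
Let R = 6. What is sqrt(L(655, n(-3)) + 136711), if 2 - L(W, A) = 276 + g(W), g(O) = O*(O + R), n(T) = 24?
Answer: I*sqrt(296518) ≈ 544.54*I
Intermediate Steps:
g(O) = O*(6 + O) (g(O) = O*(O + 6) = O*(6 + O))
L(W, A) = -274 - W*(6 + W) (L(W, A) = 2 - (276 + W*(6 + W)) = 2 + (-276 - W*(6 + W)) = -274 - W*(6 + W))
sqrt(L(655, n(-3)) + 136711) = sqrt((-274 - 1*655*(6 + 655)) + 136711) = sqrt((-274 - 1*655*661) + 136711) = sqrt((-274 - 432955) + 136711) = sqrt(-433229 + 136711) = sqrt(-296518) = I*sqrt(296518)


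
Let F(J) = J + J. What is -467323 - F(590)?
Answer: -468503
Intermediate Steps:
F(J) = 2*J
-467323 - F(590) = -467323 - 2*590 = -467323 - 1*1180 = -467323 - 1180 = -468503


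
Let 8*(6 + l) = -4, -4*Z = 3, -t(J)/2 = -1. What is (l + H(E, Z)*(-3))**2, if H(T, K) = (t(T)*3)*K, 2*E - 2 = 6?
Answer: 49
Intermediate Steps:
E = 4 (E = 1 + (1/2)*6 = 1 + 3 = 4)
t(J) = 2 (t(J) = -2*(-1) = 2)
Z = -3/4 (Z = -1/4*3 = -3/4 ≈ -0.75000)
l = -13/2 (l = -6 + (1/8)*(-4) = -6 - 1/2 = -13/2 ≈ -6.5000)
H(T, K) = 6*K (H(T, K) = (2*3)*K = 6*K)
(l + H(E, Z)*(-3))**2 = (-13/2 + (6*(-3/4))*(-3))**2 = (-13/2 - 9/2*(-3))**2 = (-13/2 + 27/2)**2 = 7**2 = 49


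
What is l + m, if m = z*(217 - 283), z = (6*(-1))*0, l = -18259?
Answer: -18259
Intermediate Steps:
z = 0 (z = -6*0 = 0)
m = 0 (m = 0*(217 - 283) = 0*(-66) = 0)
l + m = -18259 + 0 = -18259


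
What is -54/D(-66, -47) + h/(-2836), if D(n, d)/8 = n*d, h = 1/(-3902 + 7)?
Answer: -24852961/11421791480 ≈ -0.0021759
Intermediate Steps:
h = -1/3895 (h = 1/(-3895) = -1/3895 ≈ -0.00025674)
D(n, d) = 8*d*n (D(n, d) = 8*(n*d) = 8*(d*n) = 8*d*n)
-54/D(-66, -47) + h/(-2836) = -54/(8*(-47)*(-66)) - 1/3895/(-2836) = -54/24816 - 1/3895*(-1/2836) = -54*1/24816 + 1/11046220 = -9/4136 + 1/11046220 = -24852961/11421791480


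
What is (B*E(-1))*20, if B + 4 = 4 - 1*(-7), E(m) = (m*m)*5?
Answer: 700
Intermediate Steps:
E(m) = 5*m**2 (E(m) = m**2*5 = 5*m**2)
B = 7 (B = -4 + (4 - 1*(-7)) = -4 + (4 + 7) = -4 + 11 = 7)
(B*E(-1))*20 = (7*(5*(-1)**2))*20 = (7*(5*1))*20 = (7*5)*20 = 35*20 = 700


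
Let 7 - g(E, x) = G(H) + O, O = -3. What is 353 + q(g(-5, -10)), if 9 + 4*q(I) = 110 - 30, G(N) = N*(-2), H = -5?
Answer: 1483/4 ≈ 370.75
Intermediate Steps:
G(N) = -2*N
g(E, x) = 0 (g(E, x) = 7 - (-2*(-5) - 3) = 7 - (10 - 3) = 7 - 1*7 = 7 - 7 = 0)
q(I) = 71/4 (q(I) = -9/4 + (110 - 30)/4 = -9/4 + (¼)*80 = -9/4 + 20 = 71/4)
353 + q(g(-5, -10)) = 353 + 71/4 = 1483/4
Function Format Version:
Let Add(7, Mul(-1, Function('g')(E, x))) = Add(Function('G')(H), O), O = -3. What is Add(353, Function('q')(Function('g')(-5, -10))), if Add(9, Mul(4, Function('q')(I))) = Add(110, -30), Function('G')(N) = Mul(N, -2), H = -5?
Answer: Rational(1483, 4) ≈ 370.75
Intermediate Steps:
Function('G')(N) = Mul(-2, N)
Function('g')(E, x) = 0 (Function('g')(E, x) = Add(7, Mul(-1, Add(Mul(-2, -5), -3))) = Add(7, Mul(-1, Add(10, -3))) = Add(7, Mul(-1, 7)) = Add(7, -7) = 0)
Function('q')(I) = Rational(71, 4) (Function('q')(I) = Add(Rational(-9, 4), Mul(Rational(1, 4), Add(110, -30))) = Add(Rational(-9, 4), Mul(Rational(1, 4), 80)) = Add(Rational(-9, 4), 20) = Rational(71, 4))
Add(353, Function('q')(Function('g')(-5, -10))) = Add(353, Rational(71, 4)) = Rational(1483, 4)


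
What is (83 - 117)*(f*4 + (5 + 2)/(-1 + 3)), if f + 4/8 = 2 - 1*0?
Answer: -323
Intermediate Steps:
f = 3/2 (f = -½ + (2 - 1*0) = -½ + (2 + 0) = -½ + 2 = 3/2 ≈ 1.5000)
(83 - 117)*(f*4 + (5 + 2)/(-1 + 3)) = (83 - 117)*((3/2)*4 + (5 + 2)/(-1 + 3)) = -34*(6 + 7/2) = -34*19/2 = -323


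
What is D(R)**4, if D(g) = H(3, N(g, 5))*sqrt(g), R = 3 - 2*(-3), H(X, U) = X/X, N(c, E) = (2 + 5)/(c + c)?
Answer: 81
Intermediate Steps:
N(c, E) = 7/(2*c) (N(c, E) = 7/((2*c)) = 7*(1/(2*c)) = 7/(2*c))
H(X, U) = 1
R = 9 (R = 3 + 6 = 9)
D(g) = sqrt(g) (D(g) = 1*sqrt(g) = sqrt(g))
D(R)**4 = (sqrt(9))**4 = 3**4 = 81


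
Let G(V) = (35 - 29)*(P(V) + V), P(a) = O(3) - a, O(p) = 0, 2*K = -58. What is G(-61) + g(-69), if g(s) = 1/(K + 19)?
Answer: -⅒ ≈ -0.10000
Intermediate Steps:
K = -29 (K = (½)*(-58) = -29)
P(a) = -a (P(a) = 0 - a = -a)
G(V) = 0 (G(V) = (35 - 29)*(-V + V) = 6*0 = 0)
g(s) = -⅒ (g(s) = 1/(-29 + 19) = 1/(-10) = -⅒)
G(-61) + g(-69) = 0 - ⅒ = -⅒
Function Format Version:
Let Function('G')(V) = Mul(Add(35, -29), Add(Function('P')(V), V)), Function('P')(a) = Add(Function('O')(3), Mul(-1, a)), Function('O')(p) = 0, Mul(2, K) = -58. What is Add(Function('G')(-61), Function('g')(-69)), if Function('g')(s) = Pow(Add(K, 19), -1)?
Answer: Rational(-1, 10) ≈ -0.10000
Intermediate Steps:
K = -29 (K = Mul(Rational(1, 2), -58) = -29)
Function('P')(a) = Mul(-1, a) (Function('P')(a) = Add(0, Mul(-1, a)) = Mul(-1, a))
Function('G')(V) = 0 (Function('G')(V) = Mul(Add(35, -29), Add(Mul(-1, V), V)) = Mul(6, 0) = 0)
Function('g')(s) = Rational(-1, 10) (Function('g')(s) = Pow(Add(-29, 19), -1) = Pow(-10, -1) = Rational(-1, 10))
Add(Function('G')(-61), Function('g')(-69)) = Add(0, Rational(-1, 10)) = Rational(-1, 10)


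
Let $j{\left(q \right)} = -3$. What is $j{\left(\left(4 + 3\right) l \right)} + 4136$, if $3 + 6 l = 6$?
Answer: $4133$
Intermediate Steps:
$l = \frac{1}{2}$ ($l = - \frac{1}{2} + \frac{1}{6} \cdot 6 = - \frac{1}{2} + 1 = \frac{1}{2} \approx 0.5$)
$j{\left(\left(4 + 3\right) l \right)} + 4136 = -3 + 4136 = 4133$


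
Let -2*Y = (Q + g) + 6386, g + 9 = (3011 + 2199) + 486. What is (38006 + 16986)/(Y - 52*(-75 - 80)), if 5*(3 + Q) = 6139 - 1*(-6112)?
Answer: 549920/7999 ≈ 68.749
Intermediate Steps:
g = 5687 (g = -9 + ((3011 + 2199) + 486) = -9 + (5210 + 486) = -9 + 5696 = 5687)
Q = 12236/5 (Q = -3 + (6139 - 1*(-6112))/5 = -3 + (6139 + 6112)/5 = -3 + (⅕)*12251 = -3 + 12251/5 = 12236/5 ≈ 2447.2)
Y = -72601/10 (Y = -((12236/5 + 5687) + 6386)/2 = -(40671/5 + 6386)/2 = -½*72601/5 = -72601/10 ≈ -7260.1)
(38006 + 16986)/(Y - 52*(-75 - 80)) = (38006 + 16986)/(-72601/10 - 52*(-75 - 80)) = 54992/(-72601/10 - 52*(-155)) = 54992/(-72601/10 + 8060) = 54992/(7999/10) = 54992*(10/7999) = 549920/7999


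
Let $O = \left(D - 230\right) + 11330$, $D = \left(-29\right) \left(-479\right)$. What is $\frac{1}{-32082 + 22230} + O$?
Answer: $\frac{246211331}{9852} \approx 24991.0$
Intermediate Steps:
$D = 13891$
$O = 24991$ ($O = \left(13891 - 230\right) + 11330 = 13661 + 11330 = 24991$)
$\frac{1}{-32082 + 22230} + O = \frac{1}{-32082 + 22230} + 24991 = \frac{1}{-9852} + 24991 = - \frac{1}{9852} + 24991 = \frac{246211331}{9852}$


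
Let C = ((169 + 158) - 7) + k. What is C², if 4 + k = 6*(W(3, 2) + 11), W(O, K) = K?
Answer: 155236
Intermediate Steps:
k = 74 (k = -4 + 6*(2 + 11) = -4 + 6*13 = -4 + 78 = 74)
C = 394 (C = ((169 + 158) - 7) + 74 = (327 - 7) + 74 = 320 + 74 = 394)
C² = 394² = 155236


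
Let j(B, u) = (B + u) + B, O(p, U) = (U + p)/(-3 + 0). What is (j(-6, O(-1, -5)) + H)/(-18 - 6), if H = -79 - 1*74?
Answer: 163/24 ≈ 6.7917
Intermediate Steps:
O(p, U) = -U/3 - p/3 (O(p, U) = (U + p)/(-3) = (U + p)*(-⅓) = -U/3 - p/3)
j(B, u) = u + 2*B
H = -153 (H = -79 - 74 = -153)
(j(-6, O(-1, -5)) + H)/(-18 - 6) = (((-⅓*(-5) - ⅓*(-1)) + 2*(-6)) - 153)/(-18 - 6) = (((5/3 + ⅓) - 12) - 153)/(-24) = ((2 - 12) - 153)*(-1/24) = (-10 - 153)*(-1/24) = -163*(-1/24) = 163/24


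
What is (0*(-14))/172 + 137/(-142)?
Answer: -137/142 ≈ -0.96479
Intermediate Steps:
(0*(-14))/172 + 137/(-142) = 0*(1/172) + 137*(-1/142) = 0 - 137/142 = -137/142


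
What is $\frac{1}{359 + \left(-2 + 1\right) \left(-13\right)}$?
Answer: $\frac{1}{372} \approx 0.0026882$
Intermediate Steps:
$\frac{1}{359 + \left(-2 + 1\right) \left(-13\right)} = \frac{1}{359 - -13} = \frac{1}{359 + 13} = \frac{1}{372}$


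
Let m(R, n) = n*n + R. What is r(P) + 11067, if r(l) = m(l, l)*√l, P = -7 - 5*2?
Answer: 11067 + 272*I*√17 ≈ 11067.0 + 1121.5*I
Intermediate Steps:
m(R, n) = R + n² (m(R, n) = n² + R = R + n²)
P = -17 (P = -7 - 10 = -17)
r(l) = √l*(l + l²) (r(l) = (l + l²)*√l = √l*(l + l²))
r(P) + 11067 = (-17)^(3/2)*(1 - 17) + 11067 = -17*I*√17*(-16) + 11067 = 272*I*√17 + 11067 = 11067 + 272*I*√17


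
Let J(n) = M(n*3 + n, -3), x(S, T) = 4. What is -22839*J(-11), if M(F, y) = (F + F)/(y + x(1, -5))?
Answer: 2009832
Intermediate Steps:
M(F, y) = 2*F/(4 + y) (M(F, y) = (F + F)/(y + 4) = (2*F)/(4 + y) = 2*F/(4 + y))
J(n) = 8*n (J(n) = 2*(n*3 + n)/(4 - 3) = 2*(3*n + n)/1 = 2*(4*n)*1 = 8*n)
-22839*J(-11) = -22839*8*(-11) = -22839*(-88) = -1*(-2009832) = 2009832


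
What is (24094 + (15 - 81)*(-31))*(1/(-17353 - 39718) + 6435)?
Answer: 9599964247760/57071 ≈ 1.6821e+8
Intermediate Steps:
(24094 + (15 - 81)*(-31))*(1/(-17353 - 39718) + 6435) = (24094 - 66*(-31))*(1/(-57071) + 6435) = (24094 + 2046)*(-1/57071 + 6435) = 26140*(367251884/57071) = 9599964247760/57071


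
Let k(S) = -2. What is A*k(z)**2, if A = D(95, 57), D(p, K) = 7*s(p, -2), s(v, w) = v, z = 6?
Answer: 2660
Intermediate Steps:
D(p, K) = 7*p
A = 665 (A = 7*95 = 665)
A*k(z)**2 = 665*(-2)**2 = 665*4 = 2660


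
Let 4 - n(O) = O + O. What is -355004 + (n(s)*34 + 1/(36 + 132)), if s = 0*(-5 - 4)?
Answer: -59617823/168 ≈ -3.5487e+5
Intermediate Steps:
s = 0 (s = 0*(-9) = 0)
n(O) = 4 - 2*O (n(O) = 4 - (O + O) = 4 - 2*O)
-355004 + (n(s)*34 + 1/(36 + 132)) = -355004 + ((4 - 2*0)*34 + 1/(36 + 132)) = -355004 + ((4 + 0)*34 + 1/168) = -355004 + (4*34 + 1/168) = -355004 + (136 + 1/168) = -355004 + 22849/168 = -59617823/168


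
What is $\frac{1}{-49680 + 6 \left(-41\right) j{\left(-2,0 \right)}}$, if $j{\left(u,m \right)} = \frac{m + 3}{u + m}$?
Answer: $- \frac{1}{49311} \approx -2.0279 \cdot 10^{-5}$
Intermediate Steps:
$j{\left(u,m \right)} = \frac{3 + m}{m + u}$
$\frac{1}{-49680 + 6 \left(-41\right) j{\left(-2,0 \right)}} = \frac{1}{-49680 + 6 \left(-41\right) \frac{3 + 0}{0 - 2}} = \frac{1}{-49680 - 246 \frac{1}{-2} \cdot 3} = \frac{1}{-49680 - 246 \left(\left(- \frac{1}{2}\right) 3\right)} = \frac{1}{-49680 - -369} = \frac{1}{-49680 + 369} = \frac{1}{-49311} = - \frac{1}{49311}$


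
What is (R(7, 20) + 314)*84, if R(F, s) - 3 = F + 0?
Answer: 27216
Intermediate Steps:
R(F, s) = 3 + F (R(F, s) = 3 + (F + 0) = 3 + F)
(R(7, 20) + 314)*84 = ((3 + 7) + 314)*84 = (10 + 314)*84 = 324*84 = 27216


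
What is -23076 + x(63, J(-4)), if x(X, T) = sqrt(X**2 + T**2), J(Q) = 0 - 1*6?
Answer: -23076 + 3*sqrt(445) ≈ -23013.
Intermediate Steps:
J(Q) = -6 (J(Q) = 0 - 6 = -6)
x(X, T) = sqrt(T**2 + X**2)
-23076 + x(63, J(-4)) = -23076 + sqrt((-6)**2 + 63**2) = -23076 + sqrt(36 + 3969) = -23076 + sqrt(4005) = -23076 + 3*sqrt(445)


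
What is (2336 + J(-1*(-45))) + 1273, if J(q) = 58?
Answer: 3667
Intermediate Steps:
(2336 + J(-1*(-45))) + 1273 = (2336 + 58) + 1273 = 2394 + 1273 = 3667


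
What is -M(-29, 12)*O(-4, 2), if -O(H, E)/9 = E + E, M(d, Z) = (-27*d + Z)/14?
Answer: 14310/7 ≈ 2044.3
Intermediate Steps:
M(d, Z) = -27*d/14 + Z/14 (M(d, Z) = (Z - 27*d)*(1/14) = -27*d/14 + Z/14)
O(H, E) = -18*E (O(H, E) = -9*(E + E) = -18*E)
-M(-29, 12)*O(-4, 2) = -(-27/14*(-29) + (1/14)*12)*(-18*2) = -(783/14 + 6/7)*(-36) = -795*(-36)/14 = -1*(-14310/7) = 14310/7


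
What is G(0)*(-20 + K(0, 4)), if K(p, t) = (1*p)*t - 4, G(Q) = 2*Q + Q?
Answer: 0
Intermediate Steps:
G(Q) = 3*Q
K(p, t) = -4 + p*t (K(p, t) = p*t - 4 = -4 + p*t)
G(0)*(-20 + K(0, 4)) = (3*0)*(-20 + (-4 + 0*4)) = 0*(-20 + (-4 + 0)) = 0*(-20 - 4) = 0*(-24) = 0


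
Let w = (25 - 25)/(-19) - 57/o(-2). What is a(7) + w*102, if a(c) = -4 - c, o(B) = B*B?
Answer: -2929/2 ≈ -1464.5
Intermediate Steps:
o(B) = B**2
w = -57/4 (w = (25 - 25)/(-19) - 57/((-2)**2) = 0*(-1/19) - 57/4 = 0 - 57*1/4 = 0 - 57/4 = -57/4 ≈ -14.250)
a(7) + w*102 = (-4 - 1*7) - 57/4*102 = (-4 - 7) - 2907/2 = -11 - 2907/2 = -2929/2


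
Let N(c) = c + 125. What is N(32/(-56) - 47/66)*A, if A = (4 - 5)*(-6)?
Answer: 57157/77 ≈ 742.30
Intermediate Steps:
N(c) = 125 + c
A = 6 (A = -1*(-6) = 6)
N(32/(-56) - 47/66)*A = (125 + (32/(-56) - 47/66))*6 = (125 + (32*(-1/56) - 47*1/66))*6 = (125 + (-4/7 - 47/66))*6 = (125 - 593/462)*6 = (57157/462)*6 = 57157/77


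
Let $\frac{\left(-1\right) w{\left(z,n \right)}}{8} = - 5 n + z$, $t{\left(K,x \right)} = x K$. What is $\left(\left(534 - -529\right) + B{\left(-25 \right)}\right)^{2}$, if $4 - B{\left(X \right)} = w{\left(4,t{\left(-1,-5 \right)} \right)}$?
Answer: $808201$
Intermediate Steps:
$t{\left(K,x \right)} = K x$
$w{\left(z,n \right)} = - 8 z + 40 n$ ($w{\left(z,n \right)} = - 8 \left(- 5 n + z\right) = - 8 \left(z - 5 n\right) = - 8 z + 40 n$)
$B{\left(X \right)} = -164$ ($B{\left(X \right)} = 4 - \left(\left(-8\right) 4 + 40 \left(\left(-1\right) \left(-5\right)\right)\right) = 4 - \left(-32 + 40 \cdot 5\right) = 4 - \left(-32 + 200\right) = 4 - 168 = -164$)
$\left(\left(534 - -529\right) + B{\left(-25 \right)}\right)^{2} = \left(\left(534 - -529\right) - 164\right)^{2} = \left(\left(534 + 529\right) - 164\right)^{2} = \left(1063 - 164\right)^{2} = 899^{2} = 808201$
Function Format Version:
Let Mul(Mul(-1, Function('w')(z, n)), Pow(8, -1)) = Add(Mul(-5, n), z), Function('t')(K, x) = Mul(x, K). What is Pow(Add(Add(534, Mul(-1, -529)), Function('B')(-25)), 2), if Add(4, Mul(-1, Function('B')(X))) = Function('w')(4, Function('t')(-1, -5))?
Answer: 808201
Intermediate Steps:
Function('t')(K, x) = Mul(K, x)
Function('w')(z, n) = Add(Mul(-8, z), Mul(40, n)) (Function('w')(z, n) = Mul(-8, Add(Mul(-5, n), z)) = Mul(-8, Add(z, Mul(-5, n))) = Add(Mul(-8, z), Mul(40, n)))
Function('B')(X) = -164 (Function('B')(X) = Add(4, Mul(-1, Add(Mul(-8, 4), Mul(40, Mul(-1, -5))))) = Add(4, Mul(-1, Add(-32, Mul(40, 5)))) = Add(4, Mul(-1, Add(-32, 200))) = Add(4, Mul(-1, 168)) = Add(4, -168) = -164)
Pow(Add(Add(534, Mul(-1, -529)), Function('B')(-25)), 2) = Pow(Add(Add(534, Mul(-1, -529)), -164), 2) = Pow(Add(Add(534, 529), -164), 2) = Pow(Add(1063, -164), 2) = Pow(899, 2) = 808201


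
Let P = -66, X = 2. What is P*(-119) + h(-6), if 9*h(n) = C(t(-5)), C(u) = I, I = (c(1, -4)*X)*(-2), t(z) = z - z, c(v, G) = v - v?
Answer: 7854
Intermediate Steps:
c(v, G) = 0
t(z) = 0
I = 0 (I = (0*2)*(-2) = 0*(-2) = 0)
C(u) = 0
h(n) = 0 (h(n) = (1/9)*0 = 0)
P*(-119) + h(-6) = -66*(-119) + 0 = 7854 + 0 = 7854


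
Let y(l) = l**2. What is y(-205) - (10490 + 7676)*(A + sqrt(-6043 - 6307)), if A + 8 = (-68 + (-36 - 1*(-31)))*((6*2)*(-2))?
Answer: -31639479 - 90830*I*sqrt(494) ≈ -3.1639e+7 - 2.0188e+6*I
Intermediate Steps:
A = 1744 (A = -8 + (-68 + (-36 - 1*(-31)))*((6*2)*(-2)) = -8 + (-68 + (-36 + 31))*(12*(-2)) = -8 + (-68 - 5)*(-24) = -8 - 73*(-24) = -8 + 1752 = 1744)
y(-205) - (10490 + 7676)*(A + sqrt(-6043 - 6307)) = (-205)**2 - (10490 + 7676)*(1744 + sqrt(-6043 - 6307)) = 42025 - 18166*(1744 + sqrt(-12350)) = 42025 - 18166*(1744 + 5*I*sqrt(494)) = 42025 - (31681504 + 90830*I*sqrt(494)) = 42025 + (-31681504 - 90830*I*sqrt(494)) = -31639479 - 90830*I*sqrt(494)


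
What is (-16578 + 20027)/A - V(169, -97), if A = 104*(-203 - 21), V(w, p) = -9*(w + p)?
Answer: 15092359/23296 ≈ 647.85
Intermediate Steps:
V(w, p) = -9*p - 9*w (V(w, p) = -9*(p + w) = -9*p - 9*w)
A = -23296 (A = 104*(-224) = -23296)
(-16578 + 20027)/A - V(169, -97) = (-16578 + 20027)/(-23296) - (-9*(-97) - 9*169) = 3449*(-1/23296) - (873 - 1521) = -3449/23296 - 1*(-648) = -3449/23296 + 648 = 15092359/23296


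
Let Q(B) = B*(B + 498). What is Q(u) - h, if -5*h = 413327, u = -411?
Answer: 234542/5 ≈ 46908.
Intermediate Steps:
Q(B) = B*(498 + B)
h = -413327/5 (h = -1/5*413327 = -413327/5 ≈ -82665.)
Q(u) - h = -411*(498 - 411) - 1*(-413327/5) = -411*87 + 413327/5 = -35757 + 413327/5 = 234542/5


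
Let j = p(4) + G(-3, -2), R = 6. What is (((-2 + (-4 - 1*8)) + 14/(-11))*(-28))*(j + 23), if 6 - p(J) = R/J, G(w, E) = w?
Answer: 115248/11 ≈ 10477.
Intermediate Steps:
p(J) = 6 - 6/J
j = 3/2 (j = (6 - 6/4) - 3 = (6 - 6*1/4) - 3 = (6 - 3/2) - 3 = 9/2 - 3 = 3/2 ≈ 1.5000)
(((-2 + (-4 - 1*8)) + 14/(-11))*(-28))*(j + 23) = (((-2 + (-4 - 1*8)) + 14/(-11))*(-28))*(3/2 + 23) = (((-2 + (-4 - 8)) + 14*(-1/11))*(-28))*(49/2) = (((-2 - 12) - 14/11)*(-28))*(49/2) = ((-14 - 14/11)*(-28))*(49/2) = -168/11*(-28)*(49/2) = (4704/11)*(49/2) = 115248/11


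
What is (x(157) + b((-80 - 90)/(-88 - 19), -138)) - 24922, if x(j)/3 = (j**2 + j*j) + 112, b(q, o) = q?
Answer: 13194126/107 ≈ 1.2331e+5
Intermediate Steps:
x(j) = 336 + 6*j**2 (x(j) = 3*((j**2 + j*j) + 112) = 3*((j**2 + j**2) + 112) = 3*(2*j**2 + 112) = 3*(112 + 2*j**2) = 336 + 6*j**2)
(x(157) + b((-80 - 90)/(-88 - 19), -138)) - 24922 = ((336 + 6*157**2) + (-80 - 90)/(-88 - 19)) - 24922 = ((336 + 6*24649) - 170/(-107)) - 24922 = ((336 + 147894) - 170*(-1/107)) - 24922 = (148230 + 170/107) - 24922 = 15860780/107 - 24922 = 13194126/107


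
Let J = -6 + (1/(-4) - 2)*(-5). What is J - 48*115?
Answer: -22059/4 ≈ -5514.8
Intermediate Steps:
J = 21/4 (J = -6 + (-1/4 - 2)*(-5) = -6 - 9/4*(-5) = -6 + 45/4 = 21/4 ≈ 5.2500)
J - 48*115 = 21/4 - 48*115 = 21/4 - 5520 = -22059/4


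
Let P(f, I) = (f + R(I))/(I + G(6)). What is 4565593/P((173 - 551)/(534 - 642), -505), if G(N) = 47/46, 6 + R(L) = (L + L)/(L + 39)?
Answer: 24661685206927/3565 ≈ 6.9177e+9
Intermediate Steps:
R(L) = -6 + 2*L/(39 + L) (R(L) = -6 + (L + L)/(L + 39) = -6 + (2*L)/(39 + L) = -6 + 2*L/(39 + L))
G(N) = 47/46 (G(N) = 47*(1/46) = 47/46)
P(f, I) = (f + 2*(-117 - 2*I)/(39 + I))/(47/46 + I) (P(f, I) = (f + 2*(-117 - 2*I)/(39 + I))/(I + 47/46) = (f + 2*(-117 - 2*I)/(39 + I))/(47/46 + I))
4565593/P((173 - 551)/(534 - 642), -505) = 4565593/((46*(-234 - 4*(-505) + ((173 - 551)/(534 - 642))*(39 - 505))/((39 - 505)*(47 + 46*(-505))))) = 4565593/((46*(-234 + 2020 - 378/(-108)*(-466))/(-466*(47 - 23230)))) = 4565593/((46*(-1/466)*(-234 + 2020 - 378*(-1/108)*(-466))/(-23183))) = 4565593/((46*(-1/466)*(-1/23183)*(-234 + 2020 + (7/2)*(-466)))) = 4565593/((46*(-1/466)*(-1/23183)*(-234 + 2020 - 1631))) = 4565593/((46*(-1/466)*(-1/23183)*155)) = 4565593/(3565/5401639) = 4565593*(5401639/3565) = 24661685206927/3565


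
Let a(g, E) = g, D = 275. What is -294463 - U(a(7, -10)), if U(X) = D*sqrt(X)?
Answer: -294463 - 275*sqrt(7) ≈ -2.9519e+5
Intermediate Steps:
U(X) = 275*sqrt(X)
-294463 - U(a(7, -10)) = -294463 - 275*sqrt(7)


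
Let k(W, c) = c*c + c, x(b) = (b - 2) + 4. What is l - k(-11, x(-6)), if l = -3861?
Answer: -3873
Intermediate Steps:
x(b) = 2 + b (x(b) = (-2 + b) + 4 = 2 + b)
k(W, c) = c + c**2 (k(W, c) = c**2 + c = c + c**2)
l - k(-11, x(-6)) = -3861 - (2 - 6)*(1 + (2 - 6)) = -3861 - (-4)*(1 - 4) = -3861 - (-4)*(-3) = -3861 - 1*12 = -3861 - 12 = -3873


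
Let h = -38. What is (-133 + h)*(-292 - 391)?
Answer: 116793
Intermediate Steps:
(-133 + h)*(-292 - 391) = (-133 - 38)*(-292 - 391) = -171*(-683) = 116793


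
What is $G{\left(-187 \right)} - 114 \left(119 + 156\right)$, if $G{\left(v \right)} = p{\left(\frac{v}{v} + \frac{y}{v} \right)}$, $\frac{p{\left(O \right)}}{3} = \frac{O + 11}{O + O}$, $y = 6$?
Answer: $- \frac{5670993}{181} \approx -31331.0$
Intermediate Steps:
$p{\left(O \right)} = \frac{3 \left(11 + O\right)}{2 O}$ ($p{\left(O \right)} = 3 \frac{O + 11}{O + O} = 3 \frac{11 + O}{2 O} = \frac{3 \left(11 + O\right)}{2 O}$)
$G{\left(v \right)} = \frac{3 \left(12 + \frac{6}{v}\right)}{2 \left(1 + \frac{6}{v}\right)}$ ($G{\left(v \right)} = \frac{3 \left(11 + \left(\frac{v}{v} + \frac{6}{v}\right)\right)}{2 \left(\frac{v}{v} + \frac{6}{v}\right)} = \frac{3 \left(11 + \left(1 + \frac{6}{v}\right)\right)}{2 \left(1 + \frac{6}{v}\right)} = \frac{3 \left(12 + \frac{6}{v}\right)}{2 \left(1 + \frac{6}{v}\right)}$)
$G{\left(-187 \right)} - 114 \left(119 + 156\right) = \frac{9 \left(1 + 2 \left(-187\right)\right)}{6 - 187} - 114 \left(119 + 156\right) = \frac{9 \left(1 - 374\right)}{-181} - 114 \cdot 275 = 9 \left(- \frac{1}{181}\right) \left(-373\right) - 31350 = \frac{3357}{181} - 31350 = - \frac{5670993}{181}$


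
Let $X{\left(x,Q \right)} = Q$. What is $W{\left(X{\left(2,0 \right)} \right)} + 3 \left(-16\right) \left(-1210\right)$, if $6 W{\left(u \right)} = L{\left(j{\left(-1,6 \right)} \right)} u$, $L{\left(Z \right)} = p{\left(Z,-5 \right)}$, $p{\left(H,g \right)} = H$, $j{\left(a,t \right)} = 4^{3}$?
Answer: $58080$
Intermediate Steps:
$j{\left(a,t \right)} = 64$
$L{\left(Z \right)} = Z$
$W{\left(u \right)} = \frac{32 u}{3}$ ($W{\left(u \right)} = \frac{64 u}{6} = \frac{32 u}{3}$)
$W{\left(X{\left(2,0 \right)} \right)} + 3 \left(-16\right) \left(-1210\right) = \frac{32}{3} \cdot 0 + 3 \left(-16\right) \left(-1210\right) = 0 - -58080 = 0 + 58080 = 58080$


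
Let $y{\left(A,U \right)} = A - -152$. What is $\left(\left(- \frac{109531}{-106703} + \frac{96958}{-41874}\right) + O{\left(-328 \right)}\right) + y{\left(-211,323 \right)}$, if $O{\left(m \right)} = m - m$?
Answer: $- \frac{134688006139}{2234040711} \approx -60.289$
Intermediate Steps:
$y{\left(A,U \right)} = 152 + A$ ($y{\left(A,U \right)} = A + 152 = 152 + A$)
$O{\left(m \right)} = 0$
$\left(\left(- \frac{109531}{-106703} + \frac{96958}{-41874}\right) + O{\left(-328 \right)}\right) + y{\left(-211,323 \right)} = \left(\left(- \frac{109531}{-106703} + \frac{96958}{-41874}\right) + 0\right) + \left(152 - 211\right) = \left(\left(\left(-109531\right) \left(- \frac{1}{106703}\right) + 96958 \left(- \frac{1}{41874}\right)\right) + 0\right) - 59 = \left(\left(\frac{109531}{106703} - \frac{48479}{20937}\right) + 0\right) - 59 = \left(- \frac{2879604190}{2234040711} + 0\right) - 59 = - \frac{2879604190}{2234040711} - 59 = - \frac{134688006139}{2234040711}$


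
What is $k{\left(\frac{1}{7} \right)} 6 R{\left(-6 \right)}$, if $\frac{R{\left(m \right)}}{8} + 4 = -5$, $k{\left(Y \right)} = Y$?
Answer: $- \frac{432}{7} \approx -61.714$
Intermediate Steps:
$R{\left(m \right)} = -72$ ($R{\left(m \right)} = -32 + 8 \left(-5\right) = -32 - 40 = -72$)
$k{\left(\frac{1}{7} \right)} 6 R{\left(-6 \right)} = \frac{1}{7} \cdot 6 \left(-72\right) = \frac{6}{7} \left(-72\right) = - \frac{432}{7}$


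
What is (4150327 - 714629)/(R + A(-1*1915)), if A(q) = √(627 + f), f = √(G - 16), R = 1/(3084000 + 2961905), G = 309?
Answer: 3435698/(1/6045905 + √(627 + √293)) ≈ 1.3537e+5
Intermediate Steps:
R = 1/6045905 ≈ 1.6540e-7
f = √293 (f = √(309 - 16) = √293 ≈ 17.117)
A(q) = √(627 + √293)
(4150327 - 714629)/(R + A(-1*1915)) = (4150327 - 714629)/(1/6045905 + √(627 + √293)) = 3435698/(1/6045905 + √(627 + √293))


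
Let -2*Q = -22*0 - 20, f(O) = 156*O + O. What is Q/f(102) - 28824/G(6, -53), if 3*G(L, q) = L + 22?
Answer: -173095291/56049 ≈ -3088.3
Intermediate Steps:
G(L, q) = 22/3 + L/3 (G(L, q) = (L + 22)/3 = (22 + L)/3 = 22/3 + L/3)
f(O) = 157*O
Q = 10 (Q = -(-22*0 - 20)/2 = -(0 - 20)/2 = -½*(-20) = 10)
Q/f(102) - 28824/G(6, -53) = 10/((157*102)) - 28824/(22/3 + (⅓)*6) = 10/16014 - 28824/(22/3 + 2) = 10*(1/16014) - 28824/28/3 = 5/8007 - 28824*3/28 = 5/8007 - 21618/7 = -173095291/56049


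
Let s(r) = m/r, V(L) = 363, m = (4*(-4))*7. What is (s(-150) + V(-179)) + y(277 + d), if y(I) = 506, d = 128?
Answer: 65231/75 ≈ 869.75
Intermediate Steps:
m = -112 (m = -16*7 = -112)
s(r) = -112/r
(s(-150) + V(-179)) + y(277 + d) = (-112/(-150) + 363) + 506 = (-112*(-1/150) + 363) + 506 = (56/75 + 363) + 506 = 27281/75 + 506 = 65231/75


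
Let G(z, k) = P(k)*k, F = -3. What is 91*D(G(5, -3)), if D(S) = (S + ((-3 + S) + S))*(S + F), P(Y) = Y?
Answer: 13104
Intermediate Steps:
G(z, k) = k**2 (G(z, k) = k*k = k**2)
D(S) = (-3 + S)*(-3 + 3*S) (D(S) = (S + ((-3 + S) + S))*(S - 3) = (S + (-3 + 2*S))*(-3 + S) = (-3 + 3*S)*(-3 + S) = (-3 + S)*(-3 + 3*S))
91*D(G(5, -3)) = 91*(9 - 12*(-3)**2 + 3*((-3)**2)**2) = 91*(9 - 12*9 + 3*9**2) = 91*(9 - 108 + 3*81) = 91*(9 - 108 + 243) = 91*144 = 13104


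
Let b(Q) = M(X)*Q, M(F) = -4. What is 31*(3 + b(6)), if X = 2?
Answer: -651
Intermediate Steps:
b(Q) = -4*Q
31*(3 + b(6)) = 31*(3 - 4*6) = 31*(3 - 24) = 31*(-21) = -651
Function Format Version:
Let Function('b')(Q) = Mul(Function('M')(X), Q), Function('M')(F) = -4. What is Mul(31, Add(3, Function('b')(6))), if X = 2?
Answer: -651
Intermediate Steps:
Function('b')(Q) = Mul(-4, Q)
Mul(31, Add(3, Function('b')(6))) = Mul(31, Add(3, Mul(-4, 6))) = Mul(31, Add(3, -24)) = Mul(31, -21) = -651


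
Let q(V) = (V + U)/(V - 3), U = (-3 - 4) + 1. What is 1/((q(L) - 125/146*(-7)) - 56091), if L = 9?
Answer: -73/4094169 ≈ -1.7830e-5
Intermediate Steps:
U = -6 (U = -7 + 1 = -6)
q(V) = (-6 + V)/(-3 + V) (q(V) = (V - 6)/(V - 3) = (-6 + V)/(-3 + V))
1/((q(L) - 125/146*(-7)) - 56091) = 1/(((-6 + 9)/(-3 + 9) - 125/146*(-7)) - 56091) = 1/((3/6 - 125*1/146*(-7)) - 56091) = 1/(((1/6)*3 - 125/146*(-7)) - 56091) = 1/((1/2 + 875/146) - 56091) = 1/(474/73 - 56091) = 1/(-4094169/73) = -73/4094169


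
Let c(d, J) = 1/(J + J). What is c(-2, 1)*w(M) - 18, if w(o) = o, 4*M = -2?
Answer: -73/4 ≈ -18.250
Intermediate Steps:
M = -½ (M = (¼)*(-2) = -½ ≈ -0.50000)
c(d, J) = 1/(2*J)
c(-2, 1)*w(M) - 18 = ((½)/1)*(-½) - 18 = ((½)*1)*(-½) - 18 = (½)*(-½) - 18 = -¼ - 18 = -73/4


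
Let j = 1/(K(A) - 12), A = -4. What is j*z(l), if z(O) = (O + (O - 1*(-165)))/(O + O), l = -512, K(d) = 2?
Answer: -859/10240 ≈ -0.083887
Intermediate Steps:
z(O) = (165 + 2*O)/(2*O) (z(O) = (O + (O + 165))/((2*O)) = (O + (165 + O))*(1/(2*O)) = (165 + 2*O)*(1/(2*O)) = (165 + 2*O)/(2*O))
j = -1/10 (j = 1/(2 - 12) = 1/(-10) = -1/10 ≈ -0.10000)
j*z(l) = -(165/2 - 512)/(10*(-512)) = -(-1)*(-859)/(5120*2) = -1/10*859/1024 = -859/10240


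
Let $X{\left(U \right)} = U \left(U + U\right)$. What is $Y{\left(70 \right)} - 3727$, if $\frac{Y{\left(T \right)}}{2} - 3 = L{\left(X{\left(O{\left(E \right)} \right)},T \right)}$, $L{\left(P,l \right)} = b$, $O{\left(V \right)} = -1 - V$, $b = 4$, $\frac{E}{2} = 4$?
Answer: $-3713$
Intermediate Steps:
$E = 8$ ($E = 2 \cdot 4 = 8$)
$X{\left(U \right)} = 2 U^{2}$ ($X{\left(U \right)} = U 2 U = 2 U^{2}$)
$L{\left(P,l \right)} = 4$
$Y{\left(T \right)} = 14$ ($Y{\left(T \right)} = 6 + 2 \cdot 4 = 6 + 8 = 14$)
$Y{\left(70 \right)} - 3727 = 14 - 3727 = -3713$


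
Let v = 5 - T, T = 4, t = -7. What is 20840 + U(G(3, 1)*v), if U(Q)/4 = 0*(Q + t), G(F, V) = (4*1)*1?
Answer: 20840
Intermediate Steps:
G(F, V) = 4 (G(F, V) = 4*1 = 4)
v = 1 (v = 5 - 1*4 = 5 - 4 = 1)
U(Q) = 0 (U(Q) = 4*(0*(Q - 7)) = 4*(0*(-7 + Q)) = 4*0 = 0)
20840 + U(G(3, 1)*v) = 20840 + 0 = 20840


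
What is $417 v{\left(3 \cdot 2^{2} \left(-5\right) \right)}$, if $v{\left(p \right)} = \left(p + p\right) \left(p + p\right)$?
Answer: $6004800$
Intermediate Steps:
$v{\left(p \right)} = 4 p^{2}$ ($v{\left(p \right)} = 2 p 2 p = 4 p^{2}$)
$417 v{\left(3 \cdot 2^{2} \left(-5\right) \right)} = 417 \cdot 4 \left(3 \cdot 2^{2} \left(-5\right)\right)^{2} = 417 \cdot 4 \left(3 \cdot 4 \left(-5\right)\right)^{2} = 417 \cdot 4 \left(12 \left(-5\right)\right)^{2} = 417 \cdot 4 \left(-60\right)^{2} = 417 \cdot 4 \cdot 3600 = 417 \cdot 14400 = 6004800$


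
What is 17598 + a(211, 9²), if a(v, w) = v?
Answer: 17809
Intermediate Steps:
17598 + a(211, 9²) = 17598 + 211 = 17809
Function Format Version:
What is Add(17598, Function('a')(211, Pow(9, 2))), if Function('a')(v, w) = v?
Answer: 17809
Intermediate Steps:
Add(17598, Function('a')(211, Pow(9, 2))) = Add(17598, 211) = 17809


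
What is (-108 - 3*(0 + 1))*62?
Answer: -6882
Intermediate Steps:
(-108 - 3*(0 + 1))*62 = (-108 - 3*1)*62 = (-108 - 3)*62 = -111*62 = -6882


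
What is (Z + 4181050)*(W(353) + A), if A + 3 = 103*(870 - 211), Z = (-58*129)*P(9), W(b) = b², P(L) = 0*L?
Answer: 804781047150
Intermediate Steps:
P(L) = 0
Z = 0 (Z = -58*129*0 = -7482*0 = 0)
A = 67874 (A = -3 + 103*(870 - 211) = -3 + 103*659 = -3 + 67877 = 67874)
(Z + 4181050)*(W(353) + A) = (0 + 4181050)*(353² + 67874) = 4181050*(124609 + 67874) = 4181050*192483 = 804781047150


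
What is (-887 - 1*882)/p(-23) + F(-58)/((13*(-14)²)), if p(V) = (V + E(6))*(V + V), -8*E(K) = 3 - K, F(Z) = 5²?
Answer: -17925573/10607324 ≈ -1.6899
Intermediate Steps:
F(Z) = 25
E(K) = -3/8 + K/8 (E(K) = -(3 - K)/8 = -3/8 + K/8)
p(V) = 2*V*(3/8 + V) (p(V) = (V + (-3/8 + (⅛)*6))*(V + V) = (V + (-3/8 + ¾))*(2*V) = (V + 3/8)*(2*V) = (3/8 + V)*(2*V) = 2*V*(3/8 + V))
(-887 - 1*882)/p(-23) + F(-58)/((13*(-14)²)) = (-887 - 1*882)/(((¼)*(-23)*(3 + 8*(-23)))) + 25/((13*(-14)²)) = (-887 - 882)/(((¼)*(-23)*(3 - 184))) + 25/((13*196)) = -1769/((¼)*(-23)*(-181)) + 25/2548 = -1769/4163/4 + 25*(1/2548) = -1769*4/4163 + 25/2548 = -7076/4163 + 25/2548 = -17925573/10607324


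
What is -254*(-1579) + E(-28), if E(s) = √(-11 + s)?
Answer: 401066 + I*√39 ≈ 4.0107e+5 + 6.245*I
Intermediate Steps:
-254*(-1579) + E(-28) = -254*(-1579) + √(-11 - 28) = 401066 + √(-39) = 401066 + I*√39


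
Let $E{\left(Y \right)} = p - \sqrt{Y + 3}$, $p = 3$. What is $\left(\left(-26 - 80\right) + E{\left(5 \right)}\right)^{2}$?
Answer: $10617 + 412 \sqrt{2} \approx 11200.0$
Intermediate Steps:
$E{\left(Y \right)} = 3 - \sqrt{3 + Y}$ ($E{\left(Y \right)} = 3 - \sqrt{Y + 3} = 3 - \sqrt{3 + Y}$)
$\left(\left(-26 - 80\right) + E{\left(5 \right)}\right)^{2} = \left(\left(-26 - 80\right) + \left(3 - \sqrt{3 + 5}\right)\right)^{2} = \left(\left(-26 - 80\right) + \left(3 - \sqrt{8}\right)\right)^{2} = \left(-106 + \left(3 - 2 \sqrt{2}\right)\right)^{2} = \left(-103 - 2 \sqrt{2}\right)^{2}$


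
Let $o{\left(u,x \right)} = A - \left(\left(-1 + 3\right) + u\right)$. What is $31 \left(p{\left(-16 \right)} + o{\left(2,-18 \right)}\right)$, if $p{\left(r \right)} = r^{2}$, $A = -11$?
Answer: $7471$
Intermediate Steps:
$o{\left(u,x \right)} = -13 - u$ ($o{\left(u,x \right)} = -11 - \left(\left(-1 + 3\right) + u\right) = -11 - \left(2 + u\right) = -13 - u$)
$31 \left(p{\left(-16 \right)} + o{\left(2,-18 \right)}\right) = 31 \left(\left(-16\right)^{2} - 15\right) = 31 \left(256 - 15\right) = 31 \cdot 241 = 7471$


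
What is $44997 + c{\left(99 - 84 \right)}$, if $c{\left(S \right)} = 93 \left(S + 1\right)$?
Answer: $46485$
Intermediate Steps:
$c{\left(S \right)} = 93 + 93 S$ ($c{\left(S \right)} = 93 \left(1 + S\right) = 93 + 93 S$)
$44997 + c{\left(99 - 84 \right)} = 44997 + \left(93 + 93 \left(99 - 84\right)\right) = 44997 + \left(93 + 93 \cdot 15\right) = 44997 + \left(93 + 1395\right) = 44997 + 1488 = 46485$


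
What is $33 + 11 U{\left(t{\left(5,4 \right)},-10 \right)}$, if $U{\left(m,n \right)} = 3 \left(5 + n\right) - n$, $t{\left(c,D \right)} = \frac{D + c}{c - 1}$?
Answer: $-22$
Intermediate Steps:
$t{\left(c,D \right)} = \frac{D + c}{-1 + c}$
$U{\left(m,n \right)} = 15 + 2 n$ ($U{\left(m,n \right)} = \left(15 + 3 n\right) - n = 15 + 2 n$)
$33 + 11 U{\left(t{\left(5,4 \right)},-10 \right)} = 33 + 11 \left(15 + 2 \left(-10\right)\right) = 33 + 11 \left(15 - 20\right) = 33 + 11 \left(-5\right) = 33 - 55 = -22$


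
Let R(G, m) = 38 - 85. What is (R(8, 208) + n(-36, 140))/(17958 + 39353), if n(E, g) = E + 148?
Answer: 65/57311 ≈ 0.0011342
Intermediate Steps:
n(E, g) = 148 + E
R(G, m) = -47
(R(8, 208) + n(-36, 140))/(17958 + 39353) = (-47 + (148 - 36))/(17958 + 39353) = (-47 + 112)/57311 = 65*(1/57311) = 65/57311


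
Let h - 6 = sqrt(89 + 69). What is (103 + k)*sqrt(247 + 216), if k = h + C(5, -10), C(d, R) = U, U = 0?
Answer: sqrt(463)*(109 + sqrt(158)) ≈ 2615.9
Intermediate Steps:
C(d, R) = 0
h = 6 + sqrt(158) (h = 6 + sqrt(89 + 69) = 6 + sqrt(158) ≈ 18.570)
k = 6 + sqrt(158) (k = (6 + sqrt(158)) + 0 = 6 + sqrt(158) ≈ 18.570)
(103 + k)*sqrt(247 + 216) = (103 + (6 + sqrt(158)))*sqrt(247 + 216) = (109 + sqrt(158))*sqrt(463) = sqrt(463)*(109 + sqrt(158))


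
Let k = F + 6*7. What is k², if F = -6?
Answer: 1296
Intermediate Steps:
k = 36 (k = -6 + 6*7 = -6 + 42 = 36)
k² = 36² = 1296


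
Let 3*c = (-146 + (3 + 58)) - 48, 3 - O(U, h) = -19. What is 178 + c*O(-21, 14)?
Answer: -2392/3 ≈ -797.33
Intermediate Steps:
O(U, h) = 22 (O(U, h) = 3 - 1*(-19) = 3 + 19 = 22)
c = -133/3 (c = ((-146 + (3 + 58)) - 48)/3 = ((-146 + 61) - 48)/3 = (-85 - 48)/3 = (1/3)*(-133) = -133/3 ≈ -44.333)
178 + c*O(-21, 14) = 178 - 133/3*22 = 178 - 2926/3 = -2392/3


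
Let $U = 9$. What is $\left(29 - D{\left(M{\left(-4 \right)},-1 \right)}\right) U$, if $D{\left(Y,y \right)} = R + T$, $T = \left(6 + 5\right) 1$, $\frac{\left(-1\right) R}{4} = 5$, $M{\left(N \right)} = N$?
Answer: $342$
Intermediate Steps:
$R = -20$ ($R = \left(-4\right) 5 = -20$)
$T = 11$ ($T = 11 \cdot 1 = 11$)
$D{\left(Y,y \right)} = -9$ ($D{\left(Y,y \right)} = -20 + 11 = -9$)
$\left(29 - D{\left(M{\left(-4 \right)},-1 \right)}\right) U = \left(29 - -9\right) 9 = \left(29 + 9\right) 9 = 38 \cdot 9 = 342$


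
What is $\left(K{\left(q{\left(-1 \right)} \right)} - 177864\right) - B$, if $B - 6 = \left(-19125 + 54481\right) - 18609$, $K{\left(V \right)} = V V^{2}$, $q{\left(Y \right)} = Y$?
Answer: $-194618$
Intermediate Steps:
$K{\left(V \right)} = V^{3}$
$B = 16753$ ($B = 6 + \left(\left(-19125 + 54481\right) - 18609\right) = 6 + \left(35356 - 18609\right) = 6 + 16747 = 16753$)
$\left(K{\left(q{\left(-1 \right)} \right)} - 177864\right) - B = \left(\left(-1\right)^{3} - 177864\right) - 16753 = \left(-1 - 177864\right) - 16753 = -177865 - 16753 = -194618$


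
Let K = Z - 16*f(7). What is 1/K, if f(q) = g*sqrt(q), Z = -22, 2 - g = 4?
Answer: 11/3342 + 8*sqrt(7)/1671 ≈ 0.015958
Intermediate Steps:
g = -2 (g = 2 - 1*4 = 2 - 4 = -2)
f(q) = -2*sqrt(q)
K = -22 + 32*sqrt(7) (K = -22 - (-32)*sqrt(7) = -22 + 32*sqrt(7) ≈ 62.664)
1/K = 1/(-22 + 32*sqrt(7))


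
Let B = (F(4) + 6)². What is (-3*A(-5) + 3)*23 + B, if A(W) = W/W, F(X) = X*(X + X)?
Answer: 1444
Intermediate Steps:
F(X) = 2*X² (F(X) = X*(2*X) = 2*X²)
A(W) = 1
B = 1444 (B = (2*4² + 6)² = (2*16 + 6)² = (32 + 6)² = 38² = 1444)
(-3*A(-5) + 3)*23 + B = (-3*1 + 3)*23 + 1444 = (-3 + 3)*23 + 1444 = 0*23 + 1444 = 0 + 1444 = 1444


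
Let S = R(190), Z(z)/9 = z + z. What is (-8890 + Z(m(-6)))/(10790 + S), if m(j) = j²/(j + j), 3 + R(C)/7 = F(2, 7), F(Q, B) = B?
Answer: -4472/5409 ≈ -0.82677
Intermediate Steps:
R(C) = 28 (R(C) = -21 + 7*7 = -21 + 49 = 28)
m(j) = j/2 (m(j) = j²/((2*j)) = (1/(2*j))*j² = j/2)
Z(z) = 18*z (Z(z) = 9*(z + z) = 9*(2*z) = 18*z)
S = 28
(-8890 + Z(m(-6)))/(10790 + S) = (-8890 + 18*((½)*(-6)))/(10790 + 28) = (-8890 + 18*(-3))/10818 = (-8890 - 54)*(1/10818) = -8944*1/10818 = -4472/5409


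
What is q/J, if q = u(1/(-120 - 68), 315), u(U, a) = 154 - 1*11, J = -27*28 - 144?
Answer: -143/900 ≈ -0.15889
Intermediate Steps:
J = -900 (J = -756 - 144 = -900)
u(U, a) = 143 (u(U, a) = 154 - 11 = 143)
q = 143
q/J = 143/(-900) = 143*(-1/900) = -143/900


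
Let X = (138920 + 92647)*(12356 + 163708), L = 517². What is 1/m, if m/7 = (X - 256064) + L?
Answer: 1/285394364591 ≈ 3.5039e-12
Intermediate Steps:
L = 267289
X = 40770612288 (X = 231567*176064 = 40770612288)
m = 285394364591 (m = 7*((40770612288 - 256064) + 267289) = 7*(40770356224 + 267289) = 7*40770623513 = 285394364591)
1/m = 1/285394364591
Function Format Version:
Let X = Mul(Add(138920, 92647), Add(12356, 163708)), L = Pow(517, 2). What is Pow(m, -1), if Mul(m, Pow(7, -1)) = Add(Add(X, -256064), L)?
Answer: Rational(1, 285394364591) ≈ 3.5039e-12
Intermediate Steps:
L = 267289
X = 40770612288 (X = Mul(231567, 176064) = 40770612288)
m = 285394364591 (m = Mul(7, Add(Add(40770612288, -256064), 267289)) = Mul(7, Add(40770356224, 267289)) = Mul(7, 40770623513) = 285394364591)
Pow(m, -1) = Pow(285394364591, -1) = Rational(1, 285394364591)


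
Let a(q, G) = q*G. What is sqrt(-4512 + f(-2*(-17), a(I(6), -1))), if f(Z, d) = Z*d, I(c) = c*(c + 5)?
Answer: 2*I*sqrt(1689) ≈ 82.195*I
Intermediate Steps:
I(c) = c*(5 + c)
a(q, G) = G*q
sqrt(-4512 + f(-2*(-17), a(I(6), -1))) = sqrt(-4512 + (-2*(-17))*(-6*(5 + 6))) = sqrt(-4512 + 34*(-6*11)) = sqrt(-4512 + 34*(-1*66)) = sqrt(-4512 + 34*(-66)) = sqrt(-4512 - 2244) = sqrt(-6756) = 2*I*sqrt(1689)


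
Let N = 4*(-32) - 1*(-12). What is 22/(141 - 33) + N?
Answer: -6253/54 ≈ -115.80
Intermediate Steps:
N = -116 (N = -128 + 12 = -116)
22/(141 - 33) + N = 22/(141 - 33) - 116 = 22/108 - 116 = 22*(1/108) - 116 = 11/54 - 116 = -6253/54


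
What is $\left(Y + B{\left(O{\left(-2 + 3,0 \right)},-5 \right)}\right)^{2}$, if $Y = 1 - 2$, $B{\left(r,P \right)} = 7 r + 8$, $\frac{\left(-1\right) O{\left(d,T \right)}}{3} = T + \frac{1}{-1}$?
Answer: $784$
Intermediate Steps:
$O{\left(d,T \right)} = 3 - 3 T$ ($O{\left(d,T \right)} = - 3 \left(T + \frac{1}{-1}\right) = - 3 \left(T - 1\right) = - 3 \left(-1 + T\right) = 3 - 3 T$)
$B{\left(r,P \right)} = 8 + 7 r$
$Y = -1$
$\left(Y + B{\left(O{\left(-2 + 3,0 \right)},-5 \right)}\right)^{2} = \left(-1 + \left(8 + 7 \left(3 - 0\right)\right)\right)^{2} = \left(-1 + \left(8 + 7 \left(3 + 0\right)\right)\right)^{2} = \left(-1 + \left(8 + 7 \cdot 3\right)\right)^{2} = \left(-1 + \left(8 + 21\right)\right)^{2} = \left(-1 + 29\right)^{2} = 28^{2} = 784$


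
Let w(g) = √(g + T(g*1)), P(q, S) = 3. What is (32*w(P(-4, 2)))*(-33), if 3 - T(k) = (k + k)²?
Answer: -1056*I*√30 ≈ -5784.0*I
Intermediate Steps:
T(k) = 3 - 4*k² (T(k) = 3 - (k + k)² = 3 - (2*k)² = 3 - 4*k²)
w(g) = √(3 + g - 4*g²) (w(g) = √(g + (3 - 4*g²)) = √(3 + g - 4*g²))
(32*w(P(-4, 2)))*(-33) = (32*√(3 + 3 - 4*3²))*(-33) = (32*√(3 + 3 - 4*9))*(-33) = (32*√(3 + 3 - 36))*(-33) = (32*√(-30))*(-33) = (32*(I*√30))*(-33) = (32*I*√30)*(-33) = -1056*I*√30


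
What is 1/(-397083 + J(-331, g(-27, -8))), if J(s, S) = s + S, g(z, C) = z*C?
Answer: -1/397198 ≈ -2.5176e-6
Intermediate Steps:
g(z, C) = C*z
J(s, S) = S + s
1/(-397083 + J(-331, g(-27, -8))) = 1/(-397083 + (-8*(-27) - 331)) = 1/(-397083 + (216 - 331)) = 1/(-397083 - 115) = 1/(-397198) = -1/397198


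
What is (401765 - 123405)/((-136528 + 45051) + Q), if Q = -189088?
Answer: -55672/56113 ≈ -0.99214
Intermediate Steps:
(401765 - 123405)/((-136528 + 45051) + Q) = (401765 - 123405)/((-136528 + 45051) - 189088) = 278360/(-91477 - 189088) = 278360/(-280565) = 278360*(-1/280565) = -55672/56113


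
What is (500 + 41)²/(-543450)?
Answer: -292681/543450 ≈ -0.53856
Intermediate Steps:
(500 + 41)²/(-543450) = 541²*(-1/543450) = 292681*(-1/543450) = -292681/543450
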